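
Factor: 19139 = 19139^1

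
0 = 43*0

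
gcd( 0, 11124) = 11124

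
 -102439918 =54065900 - 156505818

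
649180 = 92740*7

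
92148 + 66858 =159006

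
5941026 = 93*63882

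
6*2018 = 12108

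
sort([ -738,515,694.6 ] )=[ - 738,  515,  694.6]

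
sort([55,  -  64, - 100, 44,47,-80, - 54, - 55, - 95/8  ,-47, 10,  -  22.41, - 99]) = [ - 100, - 99,- 80 , - 64, - 55, - 54,  -  47, - 22.41, - 95/8,10,44,47,55] 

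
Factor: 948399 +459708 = 1408107 = 3^1 * 469369^1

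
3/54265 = 3/54265 = 0.00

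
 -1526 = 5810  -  7336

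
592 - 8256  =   - 7664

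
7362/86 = 85 +26/43 = 85.60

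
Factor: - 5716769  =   - 719^1*7951^1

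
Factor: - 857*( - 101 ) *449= 101^1*449^1*857^1=38864093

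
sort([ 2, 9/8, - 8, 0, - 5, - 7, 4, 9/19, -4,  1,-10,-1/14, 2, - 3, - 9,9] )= [- 10, - 9, - 8,-7 ,-5, - 4, - 3, - 1/14,0, 9/19,1,9/8,2, 2,4,9 ] 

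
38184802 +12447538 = 50632340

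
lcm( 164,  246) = 492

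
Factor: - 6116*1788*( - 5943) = 2^4*3^2*7^1 * 11^1 * 139^1 * 149^1 *283^1 = 64989129744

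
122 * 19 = 2318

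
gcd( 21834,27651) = 3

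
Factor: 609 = 3^1*7^1*29^1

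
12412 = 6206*2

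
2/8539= 2/8539 = 0.00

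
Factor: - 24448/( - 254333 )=2^7*191^1 *419^(  -  1)*607^( - 1)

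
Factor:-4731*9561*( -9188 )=415601640108=2^2*3^2 * 19^1* 83^1*2297^1*3187^1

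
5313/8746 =5313/8746 = 0.61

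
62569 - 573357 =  - 510788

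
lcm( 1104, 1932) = 7728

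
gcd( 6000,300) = 300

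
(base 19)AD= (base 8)313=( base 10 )203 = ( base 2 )11001011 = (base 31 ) 6H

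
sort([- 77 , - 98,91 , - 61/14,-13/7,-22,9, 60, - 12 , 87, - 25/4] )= [ - 98 , - 77,-22, - 12, - 25/4, - 61/14,-13/7,9, 60, 87, 91 ]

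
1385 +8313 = 9698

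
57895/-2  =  -57895/2 = -28947.50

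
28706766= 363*79082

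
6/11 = 6/11 =0.55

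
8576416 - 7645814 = 930602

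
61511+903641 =965152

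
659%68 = 47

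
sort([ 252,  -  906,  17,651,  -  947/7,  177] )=[- 906, - 947/7,17, 177, 252,  651 ] 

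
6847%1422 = 1159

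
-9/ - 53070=3/17690=0.00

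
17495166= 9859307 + 7635859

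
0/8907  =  0 = 0.00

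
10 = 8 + 2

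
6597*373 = 2460681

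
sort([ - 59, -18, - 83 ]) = [ - 83, - 59, - 18 ] 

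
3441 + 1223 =4664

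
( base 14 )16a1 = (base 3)12120102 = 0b111111011101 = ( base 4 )333131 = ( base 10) 4061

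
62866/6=31433/3 =10477.67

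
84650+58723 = 143373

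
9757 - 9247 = 510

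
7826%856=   122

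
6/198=1/33 = 0.03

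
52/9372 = 13/2343=0.01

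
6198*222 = 1375956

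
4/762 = 2/381 = 0.01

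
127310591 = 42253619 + 85056972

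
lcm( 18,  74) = 666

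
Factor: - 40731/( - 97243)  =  3^1*47^( - 1)*2069^( - 1)*13577^1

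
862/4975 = 862/4975= 0.17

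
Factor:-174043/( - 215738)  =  647/802 =2^( - 1 )*401^( - 1 )*647^1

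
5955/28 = 212+19/28 = 212.68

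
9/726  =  3/242 = 0.01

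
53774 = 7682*7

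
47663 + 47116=94779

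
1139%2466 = 1139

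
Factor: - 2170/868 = - 5/2 = -2^(-1 )*5^1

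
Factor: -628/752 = -2^( - 2 )*47^( - 1 )*157^1  =  - 157/188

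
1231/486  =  1231/486 =2.53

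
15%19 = 15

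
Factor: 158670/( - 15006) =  - 3^1 * 5^1 * 43^1*61^(-1) = - 645/61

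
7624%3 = 1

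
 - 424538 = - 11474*37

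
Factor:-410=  - 2^1*5^1*41^1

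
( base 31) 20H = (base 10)1939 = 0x793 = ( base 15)894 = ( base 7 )5440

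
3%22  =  3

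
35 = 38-3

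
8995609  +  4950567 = 13946176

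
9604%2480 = 2164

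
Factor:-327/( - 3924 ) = 2^( - 2 ) * 3^( - 1)=1/12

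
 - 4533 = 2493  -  7026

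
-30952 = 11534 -42486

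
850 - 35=815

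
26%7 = 5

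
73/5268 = 73/5268 = 0.01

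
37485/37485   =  1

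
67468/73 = 67468/73 = 924.22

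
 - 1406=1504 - 2910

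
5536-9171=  - 3635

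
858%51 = 42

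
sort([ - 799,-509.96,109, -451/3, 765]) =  [-799,-509.96,  -  451/3,  109, 765]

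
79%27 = 25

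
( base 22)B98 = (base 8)12632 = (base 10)5530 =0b1010110011010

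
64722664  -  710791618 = -646068954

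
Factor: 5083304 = 2^3 * 635413^1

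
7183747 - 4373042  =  2810705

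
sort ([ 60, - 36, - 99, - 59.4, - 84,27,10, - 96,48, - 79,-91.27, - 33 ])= [- 99, - 96, - 91.27, - 84, - 79, - 59.4, - 36, - 33,10,27,48, 60] 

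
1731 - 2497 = - 766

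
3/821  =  3/821= 0.00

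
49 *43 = 2107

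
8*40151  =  321208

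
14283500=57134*250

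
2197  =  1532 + 665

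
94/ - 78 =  - 47/39 = - 1.21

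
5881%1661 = 898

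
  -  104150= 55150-159300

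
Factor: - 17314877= -67^1*113^1 * 2287^1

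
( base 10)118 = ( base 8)166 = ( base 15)7D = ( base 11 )A8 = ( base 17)6G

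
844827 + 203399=1048226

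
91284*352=32131968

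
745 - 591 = 154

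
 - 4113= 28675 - 32788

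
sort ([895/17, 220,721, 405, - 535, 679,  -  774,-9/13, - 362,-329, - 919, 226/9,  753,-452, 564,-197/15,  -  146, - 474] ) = [-919, - 774, - 535,  -  474 ,  -  452, - 362, - 329, - 146, - 197/15,-9/13, 226/9, 895/17,  220, 405,  564,679, 721,753]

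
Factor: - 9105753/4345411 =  - 3^1*7^(- 1 )*151^1*20101^1*620773^( - 1) 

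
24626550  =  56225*438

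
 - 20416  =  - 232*88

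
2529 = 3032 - 503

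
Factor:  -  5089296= - 2^4*3^1*229^1*463^1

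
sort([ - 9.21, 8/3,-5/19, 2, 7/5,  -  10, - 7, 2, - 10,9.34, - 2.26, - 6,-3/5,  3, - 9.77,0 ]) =[ - 10,-10,  -  9.77,-9.21, - 7, - 6,-2.26,-3/5,-5/19,0, 7/5,2,2 , 8/3, 3, 9.34]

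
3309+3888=7197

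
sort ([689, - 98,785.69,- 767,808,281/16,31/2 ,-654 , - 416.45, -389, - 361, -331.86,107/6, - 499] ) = [ - 767, - 654, - 499 , - 416.45, - 389, - 361, - 331.86,- 98,  31/2,281/16, 107/6, 689, 785.69,808]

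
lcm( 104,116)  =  3016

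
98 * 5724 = 560952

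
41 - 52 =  - 11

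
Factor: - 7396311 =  - 3^1 * 13^1*61^1 * 3109^1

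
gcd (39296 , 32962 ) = 2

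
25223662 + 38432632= 63656294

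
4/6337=4/6337= 0.00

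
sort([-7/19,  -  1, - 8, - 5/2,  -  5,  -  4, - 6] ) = [ - 8, - 6, - 5 , -4,-5/2,-1, - 7/19] 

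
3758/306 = 1879/153=12.28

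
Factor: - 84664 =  - 2^3*19^1*557^1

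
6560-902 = 5658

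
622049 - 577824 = 44225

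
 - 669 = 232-901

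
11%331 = 11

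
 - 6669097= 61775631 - 68444728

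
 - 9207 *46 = - 423522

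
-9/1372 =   -  1+ 1363/1372 = -0.01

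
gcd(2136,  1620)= 12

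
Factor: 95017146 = 2^1 * 3^1*7^1*2262313^1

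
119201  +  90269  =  209470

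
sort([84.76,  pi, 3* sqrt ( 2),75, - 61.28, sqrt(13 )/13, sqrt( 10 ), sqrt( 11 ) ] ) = [-61.28,sqrt(  13)/13, pi,  sqrt(10),sqrt( 11 ), 3*sqrt(2 ) , 75, 84.76]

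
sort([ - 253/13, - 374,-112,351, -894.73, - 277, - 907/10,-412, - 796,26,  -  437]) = [ - 894.73, - 796, - 437,-412, - 374, - 277, - 112, - 907/10 , - 253/13, 26,351]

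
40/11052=10/2763 = 0.00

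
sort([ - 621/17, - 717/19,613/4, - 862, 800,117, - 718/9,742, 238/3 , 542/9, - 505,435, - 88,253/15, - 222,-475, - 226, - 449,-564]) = [ - 862, - 564, - 505, - 475, - 449, - 226, - 222, - 88, - 718/9, - 717/19, - 621/17  ,  253/15,542/9,  238/3,117,613/4,  435,742, 800 ]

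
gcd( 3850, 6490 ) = 110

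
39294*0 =0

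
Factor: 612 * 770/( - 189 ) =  - 2^3*3^ ( - 1) * 5^1*11^1*17^1 = -7480/3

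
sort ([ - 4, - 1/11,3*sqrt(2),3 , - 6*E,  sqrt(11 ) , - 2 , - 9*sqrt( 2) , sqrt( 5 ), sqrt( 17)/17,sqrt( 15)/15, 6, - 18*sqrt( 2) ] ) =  [-18*sqrt(2), - 6*E, - 9*sqrt( 2 ), - 4, - 2,-1/11,sqrt ( 17)/17, sqrt( 15)/15, sqrt ( 5 ),3,sqrt(11), 3*sqrt ( 2 ) , 6 ] 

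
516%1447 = 516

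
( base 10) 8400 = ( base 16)20D0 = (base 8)20320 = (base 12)4A40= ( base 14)30c0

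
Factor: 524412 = 2^2*3^2*7^1*2081^1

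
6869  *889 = 6106541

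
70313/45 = 1562 + 23/45  =  1562.51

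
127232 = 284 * 448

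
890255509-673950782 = 216304727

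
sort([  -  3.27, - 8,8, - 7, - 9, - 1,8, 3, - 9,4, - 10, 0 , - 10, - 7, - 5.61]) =[-10, - 10, - 9, - 9, - 8,-7,  -  7, - 5.61 , - 3.27, - 1,  0,  3,  4, 8,8] 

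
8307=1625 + 6682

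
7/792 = 7/792=0.01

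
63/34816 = 63/34816 = 0.00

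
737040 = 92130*8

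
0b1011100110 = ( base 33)mg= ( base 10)742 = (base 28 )QE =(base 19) 211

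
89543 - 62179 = 27364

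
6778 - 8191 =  - 1413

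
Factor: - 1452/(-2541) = 2^2*7^(- 1) = 4/7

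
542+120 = 662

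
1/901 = 1/901= 0.00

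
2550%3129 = 2550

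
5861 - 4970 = 891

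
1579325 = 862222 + 717103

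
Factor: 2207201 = 2207201^1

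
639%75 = 39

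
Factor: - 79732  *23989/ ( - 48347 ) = 1912690948/48347 = 2^2*7^1* 13^(-1 )*23^1*31^1 * 149^1*643^1*3719^( - 1)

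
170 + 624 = 794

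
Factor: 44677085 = 5^1 *41^1*217937^1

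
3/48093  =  1/16031= 0.00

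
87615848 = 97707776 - 10091928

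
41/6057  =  41/6057 = 0.01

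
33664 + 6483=40147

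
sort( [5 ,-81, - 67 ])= [ - 81, - 67,5 ]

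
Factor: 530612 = 2^2*109^1*1217^1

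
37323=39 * 957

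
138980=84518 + 54462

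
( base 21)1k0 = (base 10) 861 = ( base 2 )1101011101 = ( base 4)31131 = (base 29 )10K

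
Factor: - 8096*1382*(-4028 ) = 2^8*11^1*19^1*23^1*53^1*691^1 = 45067970816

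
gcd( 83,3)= 1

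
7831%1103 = 110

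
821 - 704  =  117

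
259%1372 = 259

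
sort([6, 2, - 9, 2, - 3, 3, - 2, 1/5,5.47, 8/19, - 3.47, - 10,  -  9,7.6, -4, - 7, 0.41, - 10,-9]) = [-10, - 10,-9, - 9,-9, - 7  , - 4,- 3.47,-3 , - 2, 1/5, 0.41, 8/19,2,2 , 3, 5.47, 6, 7.6 ]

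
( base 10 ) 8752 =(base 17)1d4e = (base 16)2230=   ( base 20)11HC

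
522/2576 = 261/1288 = 0.20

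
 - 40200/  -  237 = 169+49/79=169.62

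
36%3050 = 36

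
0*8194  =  0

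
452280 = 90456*5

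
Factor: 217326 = 2^1  *3^1*29^1*1249^1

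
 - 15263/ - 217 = 15263/217=70.34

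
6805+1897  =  8702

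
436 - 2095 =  - 1659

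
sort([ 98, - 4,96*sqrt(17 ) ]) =[-4,98,  96*sqrt(17 )] 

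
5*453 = 2265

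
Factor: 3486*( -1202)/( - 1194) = 698362/199 = 2^1 * 7^1*83^1 *199^( - 1)*601^1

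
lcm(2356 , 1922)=73036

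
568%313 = 255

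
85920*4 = 343680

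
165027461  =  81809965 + 83217496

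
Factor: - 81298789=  -11^1 * 13^1*568523^1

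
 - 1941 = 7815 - 9756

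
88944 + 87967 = 176911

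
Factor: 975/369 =325/123 = 3^ (-1 )*5^2*13^1*41^( - 1 )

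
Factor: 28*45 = 1260 = 2^2 * 3^2*5^1* 7^1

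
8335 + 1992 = 10327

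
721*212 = 152852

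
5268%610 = 388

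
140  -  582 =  - 442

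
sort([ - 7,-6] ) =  [ - 7, - 6 ] 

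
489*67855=33181095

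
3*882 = 2646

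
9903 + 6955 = 16858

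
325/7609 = 325/7609 = 0.04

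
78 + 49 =127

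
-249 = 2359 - 2608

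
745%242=19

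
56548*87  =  4919676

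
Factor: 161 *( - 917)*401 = - 59202437 = - 7^2*23^1 * 131^1*401^1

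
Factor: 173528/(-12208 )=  - 2^( - 1 )*7^( - 1 )*199^1 = - 199/14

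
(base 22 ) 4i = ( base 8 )152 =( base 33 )37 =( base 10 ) 106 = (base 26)42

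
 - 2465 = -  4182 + 1717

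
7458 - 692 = 6766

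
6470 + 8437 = 14907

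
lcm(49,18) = 882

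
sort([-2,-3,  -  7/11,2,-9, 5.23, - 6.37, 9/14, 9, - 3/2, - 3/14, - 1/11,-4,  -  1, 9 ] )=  [ -9,- 6.37,-4, - 3, - 2,-3/2,  -  1, -7/11, - 3/14 , -1/11,9/14, 2,5.23 , 9, 9 ] 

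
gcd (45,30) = 15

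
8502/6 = 1417 = 1417.00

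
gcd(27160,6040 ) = 40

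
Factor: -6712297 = - 17^1*23^1* 17167^1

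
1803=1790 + 13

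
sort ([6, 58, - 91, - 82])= [ - 91, - 82,6, 58] 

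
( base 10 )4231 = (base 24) 787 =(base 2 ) 1000010000111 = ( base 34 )3mf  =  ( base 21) 9CA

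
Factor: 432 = 2^4*3^3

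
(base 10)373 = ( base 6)1421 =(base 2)101110101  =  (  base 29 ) CP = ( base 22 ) gl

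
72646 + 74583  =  147229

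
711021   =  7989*89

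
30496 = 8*3812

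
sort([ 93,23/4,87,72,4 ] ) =[4, 23/4,72, 87, 93 ] 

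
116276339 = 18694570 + 97581769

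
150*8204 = 1230600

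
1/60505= 1/60505= 0.00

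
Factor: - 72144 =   -  2^4*3^3*167^1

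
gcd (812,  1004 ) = 4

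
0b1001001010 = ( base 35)gq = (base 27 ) lj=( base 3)210201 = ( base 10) 586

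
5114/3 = 5114/3 = 1704.67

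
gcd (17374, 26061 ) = 8687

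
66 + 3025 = 3091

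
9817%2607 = 1996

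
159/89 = 159/89= 1.79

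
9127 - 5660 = 3467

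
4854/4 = 2427/2 = 1213.50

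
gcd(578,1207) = 17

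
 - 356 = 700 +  - 1056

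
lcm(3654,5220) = 36540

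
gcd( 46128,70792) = 8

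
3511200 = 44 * 79800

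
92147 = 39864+52283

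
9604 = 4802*2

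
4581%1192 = 1005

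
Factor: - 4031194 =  - 2^1*337^1*5981^1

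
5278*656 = 3462368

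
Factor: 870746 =2^1*163^1*2671^1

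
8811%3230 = 2351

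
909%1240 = 909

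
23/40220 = 23/40220 = 0.00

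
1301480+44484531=45786011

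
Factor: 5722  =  2^1*2861^1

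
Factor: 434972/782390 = 217486/391195 = 2^1*5^( - 1)*7^( - 1)*37^1* 2939^1*11177^(-1 )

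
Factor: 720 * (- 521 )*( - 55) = 2^4*3^2*5^2*11^1* 521^1= 20631600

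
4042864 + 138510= 4181374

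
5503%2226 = 1051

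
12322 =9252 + 3070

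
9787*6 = 58722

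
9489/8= 9489/8 = 1186.12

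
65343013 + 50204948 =115547961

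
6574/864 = 3287/432 = 7.61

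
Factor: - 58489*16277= - 23^1*41^1*397^1*2543^1 = -952025453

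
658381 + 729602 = 1387983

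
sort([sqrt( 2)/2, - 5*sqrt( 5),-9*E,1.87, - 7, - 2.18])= [  -  9*E, - 5*sqrt ( 5),  -  7, - 2.18,sqrt( 2)/2, 1.87]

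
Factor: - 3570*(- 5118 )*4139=75624745140=2^2*3^2*5^1*7^1*17^1*853^1* 4139^1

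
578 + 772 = 1350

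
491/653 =491/653 = 0.75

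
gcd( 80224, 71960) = 8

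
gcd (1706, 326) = 2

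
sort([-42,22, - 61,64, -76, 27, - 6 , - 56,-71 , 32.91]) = [ - 76, - 71, - 61, - 56, - 42, - 6,  22,  27,32.91,64] 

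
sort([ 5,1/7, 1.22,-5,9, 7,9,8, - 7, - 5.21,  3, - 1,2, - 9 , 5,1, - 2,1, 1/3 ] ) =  [ - 9, - 7, - 5.21 , - 5, - 2 , - 1,1/7, 1/3, 1, 1,1.22,2,3, 5,5,7,8, 9, 9 ]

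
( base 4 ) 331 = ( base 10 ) 61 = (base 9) 67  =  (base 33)1S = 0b111101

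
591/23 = 25 + 16/23  =  25.70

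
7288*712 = 5189056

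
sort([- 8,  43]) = [ - 8,43] 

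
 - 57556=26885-84441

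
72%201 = 72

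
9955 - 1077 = 8878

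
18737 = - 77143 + 95880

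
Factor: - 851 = -23^1*37^1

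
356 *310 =110360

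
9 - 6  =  3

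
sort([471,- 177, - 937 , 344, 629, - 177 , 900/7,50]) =[ - 937, - 177, - 177,50 , 900/7,344,471,629] 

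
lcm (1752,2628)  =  5256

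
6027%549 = 537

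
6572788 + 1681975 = 8254763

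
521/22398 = 521/22398= 0.02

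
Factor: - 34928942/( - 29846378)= 17464471/14923189 = 19^( - 1 ) * 647^1 * 26993^1*785431^ ( - 1)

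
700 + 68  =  768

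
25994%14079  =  11915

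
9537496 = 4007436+5530060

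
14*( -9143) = - 128002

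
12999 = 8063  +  4936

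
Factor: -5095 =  - 5^1*1019^1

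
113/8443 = 113/8443 = 0.01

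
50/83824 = 25/41912=0.00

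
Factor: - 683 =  - 683^1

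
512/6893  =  512/6893  =  0.07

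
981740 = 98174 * 10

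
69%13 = 4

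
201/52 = 201/52 =3.87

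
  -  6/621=-1+ 205/207=- 0.01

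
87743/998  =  87+917/998 = 87.92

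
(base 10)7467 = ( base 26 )b15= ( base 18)150f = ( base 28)9ej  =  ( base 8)16453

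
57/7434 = 19/2478 = 0.01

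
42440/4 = 10610 = 10610.00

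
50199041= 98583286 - 48384245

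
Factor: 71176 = 2^3  *  7^1 * 31^1*41^1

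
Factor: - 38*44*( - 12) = 20064 = 2^5*3^1*11^1*19^1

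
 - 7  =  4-11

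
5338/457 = 5338/457 = 11.68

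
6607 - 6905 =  - 298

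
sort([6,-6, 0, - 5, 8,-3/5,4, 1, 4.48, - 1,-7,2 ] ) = [ - 7,-6, - 5,-1, - 3/5,  0, 1, 2, 4, 4.48, 6, 8] 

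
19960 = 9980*2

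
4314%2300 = 2014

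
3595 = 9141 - 5546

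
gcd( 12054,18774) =42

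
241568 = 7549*32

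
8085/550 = 147/10 = 14.70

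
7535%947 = 906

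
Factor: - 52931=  - 41^1*1291^1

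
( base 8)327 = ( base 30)75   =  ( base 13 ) 137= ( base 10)215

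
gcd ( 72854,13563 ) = 1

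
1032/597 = 344/199 = 1.73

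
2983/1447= 2983/1447=   2.06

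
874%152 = 114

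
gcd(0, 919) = 919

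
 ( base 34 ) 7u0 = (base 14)346c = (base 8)21630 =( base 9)13444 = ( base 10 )9112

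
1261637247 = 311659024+949978223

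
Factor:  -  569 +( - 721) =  - 2^1*3^1 * 5^1*43^1  =  - 1290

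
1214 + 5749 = 6963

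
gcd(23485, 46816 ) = 77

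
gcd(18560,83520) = 9280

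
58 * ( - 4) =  - 232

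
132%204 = 132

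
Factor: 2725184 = 2^6*7^2*11^1 * 79^1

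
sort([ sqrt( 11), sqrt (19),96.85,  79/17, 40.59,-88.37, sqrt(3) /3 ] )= [ - 88.37,sqrt( 3)/3, sqrt( 11),sqrt (19 ),79/17 , 40.59,96.85 ] 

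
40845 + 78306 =119151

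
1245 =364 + 881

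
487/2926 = 487/2926=0.17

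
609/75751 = 609/75751  =  0.01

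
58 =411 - 353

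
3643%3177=466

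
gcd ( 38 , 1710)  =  38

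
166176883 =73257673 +92919210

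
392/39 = 10 + 2/39 = 10.05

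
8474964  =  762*11122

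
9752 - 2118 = 7634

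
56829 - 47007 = 9822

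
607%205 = 197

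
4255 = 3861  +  394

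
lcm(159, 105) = 5565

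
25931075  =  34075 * 761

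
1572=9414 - 7842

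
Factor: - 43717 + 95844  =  52127 = 52127^1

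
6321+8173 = 14494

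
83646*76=6357096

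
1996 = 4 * 499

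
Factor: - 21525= -3^1*5^2*7^1*41^1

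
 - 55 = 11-66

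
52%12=4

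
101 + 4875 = 4976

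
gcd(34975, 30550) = 25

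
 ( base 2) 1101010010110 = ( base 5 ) 204211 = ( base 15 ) 203B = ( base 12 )3b32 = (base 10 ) 6806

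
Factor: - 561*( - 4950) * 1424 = 3954376800 = 2^5  *3^3*5^2*11^2*17^1*89^1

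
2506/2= 1253 = 1253.00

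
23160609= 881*26289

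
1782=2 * 891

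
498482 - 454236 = 44246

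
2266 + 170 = 2436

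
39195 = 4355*9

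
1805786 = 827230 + 978556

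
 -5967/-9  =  663 + 0/1 = 663.00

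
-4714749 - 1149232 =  -5863981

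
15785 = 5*3157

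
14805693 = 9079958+5725735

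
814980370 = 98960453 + 716019917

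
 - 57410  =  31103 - 88513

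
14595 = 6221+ 8374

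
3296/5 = 3296/5 = 659.20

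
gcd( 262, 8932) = 2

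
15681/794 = 19  +  595/794 = 19.75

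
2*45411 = 90822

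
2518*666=1676988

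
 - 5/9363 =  - 5/9363 = - 0.00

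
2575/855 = 515/171 = 3.01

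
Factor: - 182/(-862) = 7^1*13^1*431^( - 1) = 91/431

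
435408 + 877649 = 1313057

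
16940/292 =58 + 1/73  =  58.01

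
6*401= 2406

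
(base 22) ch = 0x119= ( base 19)ef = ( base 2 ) 100011001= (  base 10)281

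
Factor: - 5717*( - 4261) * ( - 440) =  - 10718460280 = -  2^3*5^1*11^1*4261^1 * 5717^1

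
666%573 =93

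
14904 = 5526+9378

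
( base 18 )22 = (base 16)26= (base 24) 1E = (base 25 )1d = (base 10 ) 38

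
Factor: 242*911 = 220462 = 2^1*11^2*911^1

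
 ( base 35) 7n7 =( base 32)95B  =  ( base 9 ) 13780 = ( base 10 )9387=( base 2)10010010101011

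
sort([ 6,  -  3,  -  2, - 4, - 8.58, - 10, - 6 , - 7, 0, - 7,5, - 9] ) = [-10, - 9, - 8.58 , - 7,  -  7, - 6,-4, - 3, - 2,0, 5, 6 ] 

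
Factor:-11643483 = -3^1*3881161^1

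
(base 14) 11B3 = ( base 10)3097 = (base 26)4f3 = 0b110000011001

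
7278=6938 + 340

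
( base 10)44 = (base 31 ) 1D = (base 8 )54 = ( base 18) 28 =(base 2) 101100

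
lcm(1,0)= 0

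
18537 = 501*37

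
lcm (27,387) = 1161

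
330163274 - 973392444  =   - 643229170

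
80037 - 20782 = 59255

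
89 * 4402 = 391778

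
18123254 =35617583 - 17494329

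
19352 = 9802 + 9550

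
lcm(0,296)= 0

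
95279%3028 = 1411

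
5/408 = 5/408 = 0.01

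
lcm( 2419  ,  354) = 14514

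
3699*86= 318114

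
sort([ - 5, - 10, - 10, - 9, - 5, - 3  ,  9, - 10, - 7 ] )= [ - 10, - 10, - 10,-9, - 7 , - 5, - 5,-3, 9]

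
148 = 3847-3699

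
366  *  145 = 53070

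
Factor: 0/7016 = 0= 0^1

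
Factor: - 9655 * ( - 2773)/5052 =26773315/5052 = 2^ (-2)*3^( - 1 )*5^1*47^1*59^1*421^(-1)*1931^1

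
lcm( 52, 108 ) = 1404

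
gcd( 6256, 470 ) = 2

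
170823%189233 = 170823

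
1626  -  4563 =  - 2937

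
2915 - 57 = 2858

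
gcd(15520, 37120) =160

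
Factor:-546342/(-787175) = 2^1*3^1 * 5^ ( - 2)*37^ (-1 )*107^1=642/925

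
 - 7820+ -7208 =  - 15028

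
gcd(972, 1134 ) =162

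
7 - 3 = 4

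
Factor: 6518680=2^3*5^1*7^1*31^1*751^1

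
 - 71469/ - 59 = 71469/59 = 1211.34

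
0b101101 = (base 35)1a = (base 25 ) 1k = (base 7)63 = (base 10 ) 45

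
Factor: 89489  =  109^1*821^1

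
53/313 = 53/313=0.17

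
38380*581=22298780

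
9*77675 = 699075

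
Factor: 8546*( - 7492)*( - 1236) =79136917152 = 2^5*3^1*103^1*1873^1 *4273^1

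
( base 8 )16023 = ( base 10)7187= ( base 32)70j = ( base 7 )26645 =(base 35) 5UC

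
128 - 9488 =  -  9360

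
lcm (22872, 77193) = 617544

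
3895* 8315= 32386925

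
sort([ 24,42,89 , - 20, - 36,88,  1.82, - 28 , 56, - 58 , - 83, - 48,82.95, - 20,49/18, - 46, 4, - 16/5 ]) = [ - 83, - 58, - 48, - 46, - 36, - 28, - 20, - 20, - 16/5,1.82, 49/18,4,24,42, 56, 82.95, 88,89]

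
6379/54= 118 +7/54 = 118.13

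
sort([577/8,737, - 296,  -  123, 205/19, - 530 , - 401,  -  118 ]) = [ - 530, -401, - 296, - 123,-118, 205/19,  577/8 , 737]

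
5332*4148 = 22117136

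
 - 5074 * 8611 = - 43692214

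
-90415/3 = - 30139 + 2/3 = - 30138.33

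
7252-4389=2863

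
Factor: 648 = 2^3*3^4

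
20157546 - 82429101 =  - 62271555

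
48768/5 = 48768/5 =9753.60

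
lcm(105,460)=9660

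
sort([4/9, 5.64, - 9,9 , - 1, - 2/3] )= [ - 9 , - 1, - 2/3,4/9,5.64 , 9 ]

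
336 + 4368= 4704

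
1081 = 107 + 974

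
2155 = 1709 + 446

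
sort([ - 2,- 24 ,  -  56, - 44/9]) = [ - 56, - 24, - 44/9, - 2]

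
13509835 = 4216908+9292927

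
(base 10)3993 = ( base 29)4LK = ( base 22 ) 85b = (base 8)7631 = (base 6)30253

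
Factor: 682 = 2^1*11^1*31^1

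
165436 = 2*82718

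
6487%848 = 551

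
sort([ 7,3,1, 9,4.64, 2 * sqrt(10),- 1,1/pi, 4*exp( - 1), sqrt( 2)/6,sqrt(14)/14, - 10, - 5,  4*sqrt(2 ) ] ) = [ - 10, - 5,  -  1, sqrt (2) /6,sqrt( 14)/14,  1/pi,1, 4*exp ( - 1 ),3,4.64  ,  4*sqrt(2 ),  2*sqrt( 10),7, 9]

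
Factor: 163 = 163^1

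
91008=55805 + 35203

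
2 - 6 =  - 4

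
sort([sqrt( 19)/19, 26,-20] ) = [ - 20,sqrt( 19 )/19,26 ]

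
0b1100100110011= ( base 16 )1933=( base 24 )B4J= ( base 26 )9e3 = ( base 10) 6451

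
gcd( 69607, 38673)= 1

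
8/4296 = 1/537 = 0.00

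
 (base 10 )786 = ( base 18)27c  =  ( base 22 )1dg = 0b1100010010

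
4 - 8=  -4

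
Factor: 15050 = 2^1*5^2*7^1*43^1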